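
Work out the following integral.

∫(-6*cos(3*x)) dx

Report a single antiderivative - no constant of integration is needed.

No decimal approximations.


Answer: -2*sin(3*x).


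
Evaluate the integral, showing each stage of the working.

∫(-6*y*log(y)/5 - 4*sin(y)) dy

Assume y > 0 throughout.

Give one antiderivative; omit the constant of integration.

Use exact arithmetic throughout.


Step 1. Rewrite: now ∫(-6*y*log(y)/5) dy + ∫(-4*sin(y)) dy.
Step 2. Evaluate the standard form: now 4*cos(y) + ∫(-6*y*log(y)/5) dy.
Step 3. Integrate ∫(-6*y*log(y)/5) dy by parts with u = log(y), dv = (-6*y/5) dy, so v = -3*y**2/5 [assuming y > 0]: now -3*y**2*log(y)/5 + 4*cos(y) + ∫(3*y/5) dy.
Step 4. Evaluate the standard form: now -3*y**2*log(y)/5 + 3*y**2/10 + 4*cos(y).
Answer: -3*y**2*log(y)/5 + 3*y**2/10 + 4*cos(y).


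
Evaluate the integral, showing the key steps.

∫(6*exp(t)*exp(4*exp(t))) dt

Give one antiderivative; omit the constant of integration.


Step 1. Substitute u = exp(t), turning ∫(6*exp(t)*exp(4*exp(t))) dt into ∫(6*exp(4*u)) du: now ∫(6*exp(4*u)) du.
Step 2. Evaluate the standard form: now 3*exp(4*u)/2.
Step 3. Substitute back u = exp(t): now 3*exp(4*exp(t))/2.
Answer: 3*exp(4*exp(t))/2.


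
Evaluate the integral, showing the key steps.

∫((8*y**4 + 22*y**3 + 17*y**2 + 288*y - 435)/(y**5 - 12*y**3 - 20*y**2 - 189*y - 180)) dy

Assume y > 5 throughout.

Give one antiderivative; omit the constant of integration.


Step 1. Decompose ∫((8*y**4 + 22*y**3 + 17*y**2 + 288*y - 435)/(y**5 - 12*y**3 - 20*y**2 - 189*y - 180)) dy by partial fractions, (8*y**4 + 22*y**3 + 17*y**2 + 288*y - 435)/(y**5 - 12*y**3 - 20*y**2 - 189*y - 180) = -3/(y**2 + 9) - 1/(y + 4) + 4/(y + 1) + 5/(y - 5): now ∫(5/(y - 5)) dy + ∫(4/(y + 1)) dy + ∫(-1/(y + 4)) dy + ∫(-3/(y**2 + 9)) dy.
Step 2. Evaluate the standard form [assuming y > -1]: now 4*log(y + 1) + ∫(5/(y - 5)) dy + ∫(-1/(y + 4)) dy + ∫(-3/(y**2 + 9)) dy.
Step 3. Evaluate the standard form [assuming y > 5]: now 5*log(y - 5) + 4*log(y + 1) + ∫(-1/(y + 4)) dy + ∫(-3/(y**2 + 9)) dy.
Step 4. Evaluate the standard form [assuming y > -4]: now 5*log(y - 5) + 4*log(y + 1) - log(y + 4) + ∫(-3/(y**2 + 9)) dy.
Step 5. Evaluate the standard form: now 5*log(y - 5) + 4*log(y + 1) - log(y + 4) - atan(y/3).
Answer: 5*log(y - 5) + 4*log(y + 1) - log(y + 4) - atan(y/3).


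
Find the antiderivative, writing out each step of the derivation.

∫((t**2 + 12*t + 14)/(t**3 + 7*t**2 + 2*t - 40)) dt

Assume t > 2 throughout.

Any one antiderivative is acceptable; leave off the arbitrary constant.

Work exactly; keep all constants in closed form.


Step 1. Decompose ∫((t**2 + 12*t + 14)/(t**3 + 7*t**2 + 2*t - 40)) dt by partial fractions, (t**2 + 12*t + 14)/(t**3 + 7*t**2 + 2*t - 40) = -3/(t + 5) + 3/(t + 4) + 1/(t - 2): now ∫(1/(t - 2)) dt + ∫(3/(t + 4)) dt + ∫(-3/(t + 5)) dt.
Step 2. Evaluate the standard form [assuming t > -5]: now -3*log(t + 5) + ∫(1/(t - 2)) dt + ∫(3/(t + 4)) dt.
Step 3. Evaluate the standard form [assuming t > 2]: now log(t - 2) - 3*log(t + 5) + ∫(3/(t + 4)) dt.
Step 4. Evaluate the standard form [assuming t > -4]: now log(t - 2) + 3*log(t + 4) - 3*log(t + 5).
Answer: log(t - 2) + 3*log(t + 4) - 3*log(t + 5).


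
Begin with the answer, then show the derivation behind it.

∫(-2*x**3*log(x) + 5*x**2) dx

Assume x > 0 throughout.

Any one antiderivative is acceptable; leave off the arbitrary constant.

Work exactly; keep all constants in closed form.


The answer is -x**4*log(x)/2 + x**4/8 + 5*x**3/3.
Step 1. Rewrite: now ∫(5*x**2) dx + ∫(-2*x**3*log(x)) dx.
Step 2. Integrate ∫(-2*x**3*log(x)) dx by parts with u = log(x), dv = (-2*x**3) dx, so v = -x**4/2 [assuming x > 0]: now -x**4*log(x)/2 + ∫(5*x**2) dx + ∫(x**3/2) dx.
Step 3. Evaluate the standard form: now -x**4*log(x)/2 + x**4/8 + ∫(5*x**2) dx.
Step 4. Evaluate the standard form: now -x**4*log(x)/2 + x**4/8 + 5*x**3/3.
Answer: -x**4*log(x)/2 + x**4/8 + 5*x**3/3.


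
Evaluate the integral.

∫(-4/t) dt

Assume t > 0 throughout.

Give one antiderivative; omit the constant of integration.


Answer: -4*log(t).


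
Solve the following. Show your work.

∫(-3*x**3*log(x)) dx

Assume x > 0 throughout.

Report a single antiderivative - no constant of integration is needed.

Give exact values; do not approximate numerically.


Step 1. Integrate ∫(-3*x**3*log(x)) dx by parts with u = log(x), dv = (-3*x**3) dx, so v = -3*x**4/4 [assuming x > 0]: now -3*x**4*log(x)/4 + ∫(3*x**3/4) dx.
Step 2. Evaluate the standard form: now -3*x**4*log(x)/4 + 3*x**4/16.
Answer: -3*x**4*log(x)/4 + 3*x**4/16.


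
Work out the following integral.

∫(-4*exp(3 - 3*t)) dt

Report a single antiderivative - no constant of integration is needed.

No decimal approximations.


Answer: 4*exp(3 - 3*t)/3.


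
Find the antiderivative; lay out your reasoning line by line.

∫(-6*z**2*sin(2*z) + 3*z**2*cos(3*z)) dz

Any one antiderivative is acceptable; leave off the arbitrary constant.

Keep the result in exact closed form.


Step 1. Rewrite: now ∫(-6*z**2*sin(2*z)) dz + ∫(3*z**2*cos(3*z)) dz.
Step 2. Integrate ∫(-6*z**2*sin(2*z)) dz by parts with u = z**2, dv = (-6*sin(2*z)) dz, so v = 3*cos(2*z): now 3*z**2*cos(2*z) + ∫(-6*z*cos(2*z)) dz + ∫(3*z**2*cos(3*z)) dz.
Step 3. Integrate ∫(-6*z*cos(2*z)) dz by parts with u = z, dv = (-6*cos(2*z)) dz, so v = -3*sin(2*z): now 3*z**2*cos(2*z) - 3*z*sin(2*z) + ∫(3*z**2*cos(3*z)) dz + ∫(3*sin(2*z)) dz.
Step 4. Evaluate the standard form: now 3*z**2*cos(2*z) - 3*z*sin(2*z) - 3*cos(2*z)/2 + ∫(3*z**2*cos(3*z)) dz.
Step 5. Integrate ∫(3*z**2*cos(3*z)) dz by parts with u = z**2, dv = (3*cos(3*z)) dz, so v = sin(3*z): now z**2*sin(3*z) + 3*z**2*cos(2*z) - 3*z*sin(2*z) - 3*cos(2*z)/2 + ∫(-2*z*sin(3*z)) dz.
Step 6. Integrate ∫(-2*z*sin(3*z)) dz by parts with u = z, dv = (-2*sin(3*z)) dz, so v = 2*cos(3*z)/3: now z**2*sin(3*z) + 3*z**2*cos(2*z) - 3*z*sin(2*z) + 2*z*cos(3*z)/3 - 3*cos(2*z)/2 + ∫(-2*cos(3*z)/3) dz.
Step 7. Evaluate the standard form: now z**2*sin(3*z) + 3*z**2*cos(2*z) - 3*z*sin(2*z) + 2*z*cos(3*z)/3 - 2*sin(3*z)/9 - 3*cos(2*z)/2.
Answer: z**2*sin(3*z) + 3*z**2*cos(2*z) - 3*z*sin(2*z) + 2*z*cos(3*z)/3 - 2*sin(3*z)/9 - 3*cos(2*z)/2.


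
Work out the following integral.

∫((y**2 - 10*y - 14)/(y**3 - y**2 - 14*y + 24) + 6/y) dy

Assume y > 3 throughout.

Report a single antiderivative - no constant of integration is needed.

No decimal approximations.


Answer: 6*log(y) - 5*log(y - 3) + 5*log(y - 2) + log(y + 4).


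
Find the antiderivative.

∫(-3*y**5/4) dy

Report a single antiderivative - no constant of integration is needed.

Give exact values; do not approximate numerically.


Answer: -y**6/8.


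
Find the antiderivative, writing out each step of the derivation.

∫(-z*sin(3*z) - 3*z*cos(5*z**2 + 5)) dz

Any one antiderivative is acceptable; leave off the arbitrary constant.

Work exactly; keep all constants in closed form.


Step 1. Rewrite: now ∫(-z*sin(3*z)) dz + ∫(-3*z*cos(5*z**2 + 5)) dz.
Step 2. Substitute u = z**2 + 1, turning ∫(-3*z*cos(5*z**2 + 5)) dz into ∫(-3*cos(5*u)/2) du: now ∫(-z*sin(3*z)) dz + ∫(-3*cos(5*u)/2) du.
Step 3. Evaluate the standard form: now -3*sin(5*u)/10 + ∫(-z*sin(3*z)) dz.
Step 4. Substitute back u = z**2 + 1: now -3*sin(5*z**2 + 5)/10 + ∫(-z*sin(3*z)) dz.
Step 5. Integrate ∫(-z*sin(3*z)) dz by parts with u = z, dv = (-sin(3*z)) dz, so v = cos(3*z)/3: now z*cos(3*z)/3 - 3*sin(5*z**2 + 5)/10 + ∫(-cos(3*z)/3) dz.
Step 6. Evaluate the standard form: now z*cos(3*z)/3 - sin(3*z)/9 - 3*sin(5*z**2 + 5)/10.
Answer: z*cos(3*z)/3 - sin(3*z)/9 - 3*sin(5*z**2 + 5)/10.


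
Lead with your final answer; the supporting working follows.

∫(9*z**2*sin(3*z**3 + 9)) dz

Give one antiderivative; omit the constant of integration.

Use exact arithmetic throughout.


The answer is -cos(3*z**3 + 9).
Step 1. Substitute u = z**3 + 3, turning ∫(9*z**2*sin(3*z**3 + 9)) dz into ∫(3*sin(3*u)) du: now ∫(3*sin(3*u)) du.
Step 2. Evaluate the standard form: now -cos(3*u).
Step 3. Substitute back u = z**3 + 3: now -cos(3*z**3 + 9).
Answer: -cos(3*z**3 + 9).


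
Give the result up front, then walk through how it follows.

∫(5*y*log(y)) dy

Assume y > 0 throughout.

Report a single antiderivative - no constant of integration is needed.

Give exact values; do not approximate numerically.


The answer is 5*y**2*log(y)/2 - 5*y**2/4.
Step 1. Integrate ∫(5*y*log(y)) dy by parts with u = log(y), dv = (5*y) dy, so v = 5*y**2/2 [assuming y > 0]: now 5*y**2*log(y)/2 + ∫(-5*y/2) dy.
Step 2. Evaluate the standard form: now 5*y**2*log(y)/2 - 5*y**2/4.
Answer: 5*y**2*log(y)/2 - 5*y**2/4.


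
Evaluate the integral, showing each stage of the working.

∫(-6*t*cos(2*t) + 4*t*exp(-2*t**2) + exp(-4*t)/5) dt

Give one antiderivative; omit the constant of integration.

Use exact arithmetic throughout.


Step 1. Rewrite: now ∫(4*t*exp(-2*t**2)) dt + ∫(-6*t*cos(2*t)) dt + ∫(exp(-4*t)/5) dt.
Step 2. Evaluate the standard form: now ∫(4*t*exp(-2*t**2)) dt + ∫(-6*t*cos(2*t)) dt - exp(-4*t)/20.
Step 3. Substitute u = t**2, turning ∫(4*t*exp(-2*t**2)) dt into ∫(2*exp(-2*u)) du: now ∫(-6*t*cos(2*t)) dt + ∫(2*exp(-2*u)) du - exp(-4*t)/20.
Step 4. Evaluate the standard form: now ∫(-6*t*cos(2*t)) dt - exp(-2*u) - exp(-4*t)/20.
Step 5. Substitute back u = t**2: now ∫(-6*t*cos(2*t)) dt - exp(-2*t**2) - exp(-4*t)/20.
Step 6. Integrate ∫(-6*t*cos(2*t)) dt by parts with u = t, dv = (-6*cos(2*t)) dt, so v = -3*sin(2*t): now -3*t*sin(2*t) + ∫(3*sin(2*t)) dt - exp(-2*t**2) - exp(-4*t)/20.
Step 7. Evaluate the standard form: now -3*t*sin(2*t) - 3*cos(2*t)/2 - exp(-2*t**2) - exp(-4*t)/20.
Answer: -3*t*sin(2*t) - 3*cos(2*t)/2 - exp(-2*t**2) - exp(-4*t)/20.


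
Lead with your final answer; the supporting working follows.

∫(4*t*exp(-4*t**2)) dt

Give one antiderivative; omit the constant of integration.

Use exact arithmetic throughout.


The answer is -exp(-4*t**2)/2.
Step 1. Substitute u = t**2, turning ∫(4*t*exp(-4*t**2)) dt into ∫(2*exp(-4*u)) du: now ∫(2*exp(-4*u)) du.
Step 2. Evaluate the standard form: now -exp(-4*u)/2.
Step 3. Substitute back u = t**2: now -exp(-4*t**2)/2.
Answer: -exp(-4*t**2)/2.


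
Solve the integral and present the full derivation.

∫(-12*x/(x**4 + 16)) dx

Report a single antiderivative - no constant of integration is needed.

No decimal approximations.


Step 1. Substitute u = x**2, turning ∫(-12*x/(x**4 + 16)) dx into ∫(-6/(u**2 + 16)) du: now ∫(-6/(u**2 + 16)) du.
Step 2. Evaluate the standard form: now -3*atan(u/4)/2.
Step 3. Substitute back u = x**2: now -3*atan(x**2/4)/2.
Answer: -3*atan(x**2/4)/2.


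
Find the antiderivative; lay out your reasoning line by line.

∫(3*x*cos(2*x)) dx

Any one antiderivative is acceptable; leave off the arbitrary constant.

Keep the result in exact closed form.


Step 1. Integrate ∫(3*x*cos(2*x)) dx by parts with u = x, dv = (3*cos(2*x)) dx, so v = 3*sin(2*x)/2: now 3*x*sin(2*x)/2 + ∫(-3*sin(2*x)/2) dx.
Step 2. Evaluate the standard form: now 3*x*sin(2*x)/2 + 3*cos(2*x)/4.
Answer: 3*x*sin(2*x)/2 + 3*cos(2*x)/4.


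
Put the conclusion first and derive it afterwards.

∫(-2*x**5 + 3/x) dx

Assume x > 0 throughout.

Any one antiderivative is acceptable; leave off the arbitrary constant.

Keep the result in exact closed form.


The answer is -x**6/3 + 3*log(x).
Step 1. Rewrite: now ∫(3/x) dx + ∫(-2*x**5) dx.
Step 2. Evaluate the standard form: now -x**6/3 + ∫(3/x) dx.
Step 3. Evaluate the standard form [assuming x > 0]: now -x**6/3 + 3*log(x).
Answer: -x**6/3 + 3*log(x).


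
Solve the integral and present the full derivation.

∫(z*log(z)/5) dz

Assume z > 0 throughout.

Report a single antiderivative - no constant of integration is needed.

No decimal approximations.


Step 1. Integrate ∫(z*log(z)/5) dz by parts with u = log(z), dv = (z/5) dz, so v = z**2/10 [assuming z > 0]: now z**2*log(z)/10 + ∫(-z/10) dz.
Step 2. Evaluate the standard form: now z**2*log(z)/10 - z**2/20.
Answer: z**2*log(z)/10 - z**2/20.


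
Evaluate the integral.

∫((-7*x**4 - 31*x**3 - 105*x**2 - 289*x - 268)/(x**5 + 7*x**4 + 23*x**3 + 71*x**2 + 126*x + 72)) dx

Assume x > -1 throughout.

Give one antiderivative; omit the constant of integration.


Answer: -2*log(x + 1) - log(x + 2) - 4*log(x + 4) - 2*atan(x/3)/3.


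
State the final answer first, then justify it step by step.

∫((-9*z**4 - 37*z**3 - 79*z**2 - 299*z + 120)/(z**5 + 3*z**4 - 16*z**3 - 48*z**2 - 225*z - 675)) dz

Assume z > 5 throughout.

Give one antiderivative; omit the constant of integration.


The answer is -5*log(z - 5) - 2*log(z + 3) - 2*log(z + 5) - atan(z/3)/3.
Step 1. Decompose ∫((-9*z**4 - 37*z**3 - 79*z**2 - 299*z + 120)/(z**5 + 3*z**4 - 16*z**3 - 48*z**2 - 225*z - 675)) dz by partial fractions, (-9*z**4 - 37*z**3 - 79*z**2 - 299*z + 120)/(z**5 + 3*z**4 - 16*z**3 - 48*z**2 - 225*z - 675) = -1/(z**2 + 9) - 2/(z + 5) - 2/(z + 3) - 5/(z - 5): now ∫(-5/(z - 5)) dz + ∫(-2/(z + 3)) dz + ∫(-2/(z + 5)) dz + ∫(-1/(z**2 + 9)) dz.
Step 2. Evaluate the standard form [assuming z > -3]: now -2*log(z + 3) + ∫(-5/(z - 5)) dz + ∫(-2/(z + 5)) dz + ∫(-1/(z**2 + 9)) dz.
Step 3. Evaluate the standard form [assuming z > 5]: now -5*log(z - 5) - 2*log(z + 3) + ∫(-2/(z + 5)) dz + ∫(-1/(z**2 + 9)) dz.
Step 4. Evaluate the standard form [assuming z > -5]: now -5*log(z - 5) - 2*log(z + 3) - 2*log(z + 5) + ∫(-1/(z**2 + 9)) dz.
Step 5. Evaluate the standard form: now -5*log(z - 5) - 2*log(z + 3) - 2*log(z + 5) - atan(z/3)/3.
Answer: -5*log(z - 5) - 2*log(z + 3) - 2*log(z + 5) - atan(z/3)/3.


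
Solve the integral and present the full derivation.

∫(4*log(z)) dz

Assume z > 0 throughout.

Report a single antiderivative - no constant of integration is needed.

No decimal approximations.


Step 1. Integrate ∫(4*log(z)) dz by parts with u = log(z), dv = (4) dz, so v = 4*z [assuming z > 0]: now 4*z*log(z) + ∫(-4) dz.
Step 2. Evaluate the standard form: now 4*z*log(z) - 4*z.
Answer: 4*z*log(z) - 4*z.


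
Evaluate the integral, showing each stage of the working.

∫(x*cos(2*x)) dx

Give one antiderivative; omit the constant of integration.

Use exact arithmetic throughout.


Step 1. Integrate ∫(x*cos(2*x)) dx by parts with u = x, dv = (cos(2*x)) dx, so v = sin(2*x)/2: now x*sin(2*x)/2 + ∫(-sin(2*x)/2) dx.
Step 2. Evaluate the standard form: now x*sin(2*x)/2 + cos(2*x)/4.
Answer: x*sin(2*x)/2 + cos(2*x)/4.


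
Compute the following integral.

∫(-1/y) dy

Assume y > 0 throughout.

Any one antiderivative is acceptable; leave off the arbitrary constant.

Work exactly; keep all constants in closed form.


Answer: -log(y).


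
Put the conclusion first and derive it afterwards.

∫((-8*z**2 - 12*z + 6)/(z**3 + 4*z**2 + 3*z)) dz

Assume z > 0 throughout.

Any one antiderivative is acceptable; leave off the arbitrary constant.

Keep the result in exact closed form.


The answer is 2*log(z) - 5*log(z + 1) - 5*log(z + 3).
Step 1. Decompose ∫((-8*z**2 - 12*z + 6)/(z**3 + 4*z**2 + 3*z)) dz by partial fractions, (-8*z**2 - 12*z + 6)/(z**3 + 4*z**2 + 3*z) = -5/(z + 3) - 5/(z + 1) + 2/z: now ∫(2/z) dz + ∫(-5/(z + 1)) dz + ∫(-5/(z + 3)) dz.
Step 2. Evaluate the standard form [assuming z > -1]: now -5*log(z + 1) + ∫(2/z) dz + ∫(-5/(z + 3)) dz.
Step 3. Evaluate the standard form [assuming z > 0]: now 2*log(z) - 5*log(z + 1) + ∫(-5/(z + 3)) dz.
Step 4. Evaluate the standard form [assuming z > -3]: now 2*log(z) - 5*log(z + 1) - 5*log(z + 3).
Answer: 2*log(z) - 5*log(z + 1) - 5*log(z + 3).


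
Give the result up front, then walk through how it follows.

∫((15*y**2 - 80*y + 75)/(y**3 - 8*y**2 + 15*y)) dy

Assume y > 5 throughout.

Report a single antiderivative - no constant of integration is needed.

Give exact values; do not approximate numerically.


The answer is 5*log(y) + 5*log(y - 5) + 5*log(y - 3).
Step 1. Decompose ∫((15*y**2 - 80*y + 75)/(y**3 - 8*y**2 + 15*y)) dy by partial fractions, (15*y**2 - 80*y + 75)/(y**3 - 8*y**2 + 15*y) = 5/(y - 3) + 5/(y - 5) + 5/y: now ∫(5/y) dy + ∫(5/(y - 5)) dy + ∫(5/(y - 3)) dy.
Step 2. Evaluate the standard form [assuming y > 3]: now 5*log(y - 3) + ∫(5/y) dy + ∫(5/(y - 5)) dy.
Step 3. Evaluate the standard form [assuming y > 5]: now 5*log(y - 5) + 5*log(y - 3) + ∫(5/y) dy.
Step 4. Evaluate the standard form [assuming y > 0]: now 5*log(y) + 5*log(y - 5) + 5*log(y - 3).
Answer: 5*log(y) + 5*log(y - 5) + 5*log(y - 3).


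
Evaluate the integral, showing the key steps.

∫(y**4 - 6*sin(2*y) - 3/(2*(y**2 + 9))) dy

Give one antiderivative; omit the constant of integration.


Step 1. Rewrite: now ∫(y**4) dy + ∫(-3/(2*(y**2 + 9))) dy + ∫(-6*sin(2*y)) dy.
Step 2. Evaluate the standard form: now y**5/5 + ∫(-3/(2*(y**2 + 9))) dy + ∫(-6*sin(2*y)) dy.
Step 3. Evaluate the standard form: now y**5/5 + 3*cos(2*y) + ∫(-3/(2*(y**2 + 9))) dy.
Step 4. Evaluate the standard form: now y**5/5 + 3*cos(2*y) - atan(y/3)/2.
Answer: y**5/5 + 3*cos(2*y) - atan(y/3)/2.


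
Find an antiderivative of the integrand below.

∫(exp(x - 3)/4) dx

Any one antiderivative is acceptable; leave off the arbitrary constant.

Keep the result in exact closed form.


Answer: exp(x - 3)/4.


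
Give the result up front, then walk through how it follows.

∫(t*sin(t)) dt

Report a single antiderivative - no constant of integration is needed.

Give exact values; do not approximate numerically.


The answer is -t*cos(t) + sin(t).
Step 1. Integrate ∫(t*sin(t)) dt by parts with u = t, dv = (sin(t)) dt, so v = -cos(t): now -t*cos(t) + ∫(cos(t)) dt.
Step 2. Evaluate the standard form: now -t*cos(t) + sin(t).
Answer: -t*cos(t) + sin(t).


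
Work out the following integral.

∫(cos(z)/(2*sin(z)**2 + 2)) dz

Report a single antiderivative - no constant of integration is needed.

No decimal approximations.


Answer: atan(sin(z))/2.


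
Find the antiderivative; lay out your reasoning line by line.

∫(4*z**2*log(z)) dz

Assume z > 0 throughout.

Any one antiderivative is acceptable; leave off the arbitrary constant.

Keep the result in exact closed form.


Step 1. Integrate ∫(4*z**2*log(z)) dz by parts with u = log(z), dv = (4*z**2) dz, so v = 4*z**3/3 [assuming z > 0]: now 4*z**3*log(z)/3 + ∫(-4*z**2/3) dz.
Step 2. Evaluate the standard form: now 4*z**3*log(z)/3 - 4*z**3/9.
Answer: 4*z**3*log(z)/3 - 4*z**3/9.


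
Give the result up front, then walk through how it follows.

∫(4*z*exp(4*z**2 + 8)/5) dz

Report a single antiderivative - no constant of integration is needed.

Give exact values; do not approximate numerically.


The answer is exp(4*z**2 + 8)/10.
Step 1. Substitute u = z**2 + 2, turning ∫(4*z*exp(4*z**2 + 8)/5) dz into ∫(2*exp(4*u)/5) du: now ∫(2*exp(4*u)/5) du.
Step 2. Evaluate the standard form: now exp(4*u)/10.
Step 3. Substitute back u = z**2 + 2: now exp(4*z**2 + 8)/10.
Answer: exp(4*z**2 + 8)/10.


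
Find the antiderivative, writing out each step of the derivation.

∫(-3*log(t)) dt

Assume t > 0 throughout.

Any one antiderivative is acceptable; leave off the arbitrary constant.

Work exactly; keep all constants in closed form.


Step 1. Integrate ∫(-3*log(t)) dt by parts with u = log(t), dv = (-3) dt, so v = -3*t [assuming t > 0]: now -3*t*log(t) + ∫(3) dt.
Step 2. Evaluate the standard form: now -3*t*log(t) + 3*t.
Answer: -3*t*log(t) + 3*t.


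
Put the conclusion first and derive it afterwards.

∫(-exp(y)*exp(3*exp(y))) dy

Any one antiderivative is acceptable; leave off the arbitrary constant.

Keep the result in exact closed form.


The answer is -exp(3*exp(y))/3.
Step 1. Substitute u = exp(y), turning ∫(-exp(y)*exp(3*exp(y))) dy into ∫(-exp(3*u)) du: now ∫(-exp(3*u)) du.
Step 2. Evaluate the standard form: now -exp(3*u)/3.
Step 3. Substitute back u = exp(y): now -exp(3*exp(y))/3.
Answer: -exp(3*exp(y))/3.


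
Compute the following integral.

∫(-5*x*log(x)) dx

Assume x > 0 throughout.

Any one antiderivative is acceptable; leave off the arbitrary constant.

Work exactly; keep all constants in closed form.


Answer: -5*x**2*log(x)/2 + 5*x**2/4.


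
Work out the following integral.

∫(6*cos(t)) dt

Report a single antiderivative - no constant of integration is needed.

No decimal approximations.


Answer: 6*sin(t).


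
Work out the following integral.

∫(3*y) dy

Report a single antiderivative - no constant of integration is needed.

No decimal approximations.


Answer: 3*y**2/2.


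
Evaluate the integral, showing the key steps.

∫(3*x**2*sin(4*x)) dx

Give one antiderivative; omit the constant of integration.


Step 1. Integrate ∫(3*x**2*sin(4*x)) dx by parts with u = x**2, dv = (3*sin(4*x)) dx, so v = -3*cos(4*x)/4: now -3*x**2*cos(4*x)/4 + ∫(3*x*cos(4*x)/2) dx.
Step 2. Integrate ∫(3*x*cos(4*x)/2) dx by parts with u = x, dv = (3*cos(4*x)/2) dx, so v = 3*sin(4*x)/8: now -3*x**2*cos(4*x)/4 + 3*x*sin(4*x)/8 + ∫(-3*sin(4*x)/8) dx.
Step 3. Evaluate the standard form: now -3*x**2*cos(4*x)/4 + 3*x*sin(4*x)/8 + 3*cos(4*x)/32.
Answer: -3*x**2*cos(4*x)/4 + 3*x*sin(4*x)/8 + 3*cos(4*x)/32.


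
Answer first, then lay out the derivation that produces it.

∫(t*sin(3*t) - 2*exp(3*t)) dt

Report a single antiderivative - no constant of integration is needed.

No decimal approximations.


The answer is -t*cos(3*t)/3 - 2*exp(3*t)/3 + sin(3*t)/9.
Step 1. Rewrite: now ∫(t*sin(3*t)) dt + ∫(-2*exp(3*t)) dt.
Step 2. Integrate ∫(t*sin(3*t)) dt by parts with u = t, dv = (sin(3*t)) dt, so v = -cos(3*t)/3: now -t*cos(3*t)/3 + ∫(-2*exp(3*t)) dt + ∫(cos(3*t)/3) dt.
Step 3. Evaluate the standard form: now -t*cos(3*t)/3 + sin(3*t)/9 + ∫(-2*exp(3*t)) dt.
Step 4. Evaluate the standard form: now -t*cos(3*t)/3 - 2*exp(3*t)/3 + sin(3*t)/9.
Answer: -t*cos(3*t)/3 - 2*exp(3*t)/3 + sin(3*t)/9.


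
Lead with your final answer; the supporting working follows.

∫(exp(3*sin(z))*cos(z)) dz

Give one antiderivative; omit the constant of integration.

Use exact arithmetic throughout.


The answer is exp(3*sin(z))/3.
Step 1. Substitute u = sin(z), turning ∫(exp(3*sin(z))*cos(z)) dz into ∫(exp(3*u)) du: now ∫(exp(3*u)) du.
Step 2. Evaluate the standard form: now exp(3*u)/3.
Step 3. Substitute back u = sin(z): now exp(3*sin(z))/3.
Answer: exp(3*sin(z))/3.


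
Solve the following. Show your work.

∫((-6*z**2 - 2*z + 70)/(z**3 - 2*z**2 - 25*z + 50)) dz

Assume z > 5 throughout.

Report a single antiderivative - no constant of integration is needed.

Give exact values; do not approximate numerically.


Step 1. Decompose ∫((-6*z**2 - 2*z + 70)/(z**3 - 2*z**2 - 25*z + 50)) dz by partial fractions, (-6*z**2 - 2*z + 70)/(z**3 - 2*z**2 - 25*z + 50) = -1/(z + 5) - 2/(z - 2) - 3/(z - 5): now ∫(-3/(z - 5)) dz + ∫(-2/(z - 2)) dz + ∫(-1/(z + 5)) dz.
Step 2. Evaluate the standard form [assuming z > 5]: now -3*log(z - 5) + ∫(-2/(z - 2)) dz + ∫(-1/(z + 5)) dz.
Step 3. Evaluate the standard form [assuming z > -5]: now -3*log(z - 5) - log(z + 5) + ∫(-2/(z - 2)) dz.
Step 4. Evaluate the standard form [assuming z > 2]: now -3*log(z - 5) - 2*log(z - 2) - log(z + 5).
Answer: -3*log(z - 5) - 2*log(z - 2) - log(z + 5).


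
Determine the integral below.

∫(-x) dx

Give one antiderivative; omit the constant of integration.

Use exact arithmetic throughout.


Answer: -x**2/2.


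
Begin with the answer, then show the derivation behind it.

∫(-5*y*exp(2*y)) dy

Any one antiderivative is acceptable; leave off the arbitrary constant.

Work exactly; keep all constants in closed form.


The answer is -5*y*exp(2*y)/2 + 5*exp(2*y)/4.
Step 1. Integrate ∫(-5*y*exp(2*y)) dy by parts with u = y, dv = (-5*exp(2*y)) dy, so v = -5*exp(2*y)/2: now -5*y*exp(2*y)/2 + ∫(5*exp(2*y)/2) dy.
Step 2. Evaluate the standard form: now -5*y*exp(2*y)/2 + 5*exp(2*y)/4.
Answer: -5*y*exp(2*y)/2 + 5*exp(2*y)/4.


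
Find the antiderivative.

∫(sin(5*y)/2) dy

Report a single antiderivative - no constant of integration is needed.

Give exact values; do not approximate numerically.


Answer: -cos(5*y)/10.


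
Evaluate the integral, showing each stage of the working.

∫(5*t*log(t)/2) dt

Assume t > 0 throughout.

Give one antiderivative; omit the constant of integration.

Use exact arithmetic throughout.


Step 1. Integrate ∫(5*t*log(t)/2) dt by parts with u = log(t), dv = (5*t/2) dt, so v = 5*t**2/4 [assuming t > 0]: now 5*t**2*log(t)/4 + ∫(-5*t/4) dt.
Step 2. Evaluate the standard form: now 5*t**2*log(t)/4 - 5*t**2/8.
Answer: 5*t**2*log(t)/4 - 5*t**2/8.


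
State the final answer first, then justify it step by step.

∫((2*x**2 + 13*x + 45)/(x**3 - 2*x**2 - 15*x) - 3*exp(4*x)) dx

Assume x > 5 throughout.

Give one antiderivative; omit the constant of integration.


The answer is -3*exp(4*x)/4 - 3*log(x) + 4*log(x - 5) + log(x + 3).
Step 1. Rewrite: now ∫((2*x**2 + 13*x + 45)/(x**3 - 2*x**2 - 15*x)) dx + ∫(-3*exp(4*x)) dx.
Step 2. Evaluate the standard form: now -3*exp(4*x)/4 + ∫((2*x**2 + 13*x + 45)/(x**3 - 2*x**2 - 15*x)) dx.
Step 3. Decompose ∫((2*x**2 + 13*x + 45)/(x**3 - 2*x**2 - 15*x)) dx by partial fractions, (2*x**2 + 13*x + 45)/(x**3 - 2*x**2 - 15*x) = 1/(x + 3) + 4/(x - 5) - 3/x: now -3*exp(4*x)/4 + ∫(-3/x) dx + ∫(4/(x - 5)) dx + ∫(1/(x + 3)) dx.
Step 4. Evaluate the standard form [assuming x > 5]: now -3*exp(4*x)/4 + 4*log(x - 5) + ∫(-3/x) dx + ∫(1/(x + 3)) dx.
Step 5. Evaluate the standard form [assuming x > -3]: now -3*exp(4*x)/4 + 4*log(x - 5) + log(x + 3) + ∫(-3/x) dx.
Step 6. Evaluate the standard form [assuming x > 0]: now -3*exp(4*x)/4 - 3*log(x) + 4*log(x - 5) + log(x + 3).
Answer: -3*exp(4*x)/4 - 3*log(x) + 4*log(x - 5) + log(x + 3).


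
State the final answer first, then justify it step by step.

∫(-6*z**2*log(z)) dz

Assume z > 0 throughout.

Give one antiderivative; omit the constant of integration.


The answer is -2*z**3*log(z) + 2*z**3/3.
Step 1. Integrate ∫(-6*z**2*log(z)) dz by parts with u = log(z), dv = (-6*z**2) dz, so v = -2*z**3 [assuming z > 0]: now -2*z**3*log(z) + ∫(2*z**2) dz.
Step 2. Evaluate the standard form: now -2*z**3*log(z) + 2*z**3/3.
Answer: -2*z**3*log(z) + 2*z**3/3.


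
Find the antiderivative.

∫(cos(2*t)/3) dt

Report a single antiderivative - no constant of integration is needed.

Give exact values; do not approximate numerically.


Answer: sin(2*t)/6.


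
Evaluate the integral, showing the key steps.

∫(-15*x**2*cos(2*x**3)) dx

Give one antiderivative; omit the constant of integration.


Step 1. Substitute u = x**3, turning ∫(-15*x**2*cos(2*x**3)) dx into ∫(-5*cos(2*u)) du: now ∫(-5*cos(2*u)) du.
Step 2. Evaluate the standard form: now -5*sin(2*u)/2.
Step 3. Substitute back u = x**3: now -5*sin(2*x**3)/2.
Answer: -5*sin(2*x**3)/2.


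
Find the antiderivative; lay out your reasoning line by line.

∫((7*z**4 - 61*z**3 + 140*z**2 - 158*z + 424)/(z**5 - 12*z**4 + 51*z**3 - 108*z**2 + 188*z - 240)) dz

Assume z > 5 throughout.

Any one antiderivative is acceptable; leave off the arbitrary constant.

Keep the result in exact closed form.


Step 1. Decompose ∫((7*z**4 - 61*z**3 + 140*z**2 - 158*z + 424)/(z**5 - 12*z**4 + 51*z**3 - 108*z**2 + 188*z - 240)) dz by partial fractions, (7*z**4 - 61*z**3 + 140*z**2 - 158*z + 424)/(z**5 - 12*z**4 + 51*z**3 - 108*z**2 + 188*z - 240) = 2/(z**2 + 4) + 5/(z - 3) + 4/(z - 4) - 2/(z - 5): now ∫(-2/(z - 5)) dz + ∫(4/(z - 4)) dz + ∫(5/(z - 3)) dz + ∫(2/(z**2 + 4)) dz.
Step 2. Evaluate the standard form [assuming z > 4]: now 4*log(z - 4) + ∫(-2/(z - 5)) dz + ∫(5/(z - 3)) dz + ∫(2/(z**2 + 4)) dz.
Step 3. Evaluate the standard form [assuming z > 3]: now 4*log(z - 4) + 5*log(z - 3) + ∫(-2/(z - 5)) dz + ∫(2/(z**2 + 4)) dz.
Step 4. Evaluate the standard form [assuming z > 5]: now -2*log(z - 5) + 4*log(z - 4) + 5*log(z - 3) + ∫(2/(z**2 + 4)) dz.
Step 5. Evaluate the standard form: now -2*log(z - 5) + 4*log(z - 4) + 5*log(z - 3) + atan(z/2).
Answer: -2*log(z - 5) + 4*log(z - 4) + 5*log(z - 3) + atan(z/2).


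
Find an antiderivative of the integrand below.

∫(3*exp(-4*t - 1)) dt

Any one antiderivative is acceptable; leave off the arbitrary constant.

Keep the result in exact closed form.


Answer: -3*exp(-4*t - 1)/4.


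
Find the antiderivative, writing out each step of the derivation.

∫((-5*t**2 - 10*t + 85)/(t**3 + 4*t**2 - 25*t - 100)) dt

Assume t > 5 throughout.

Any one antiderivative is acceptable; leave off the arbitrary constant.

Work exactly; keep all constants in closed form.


Step 1. Decompose ∫((-5*t**2 - 10*t + 85)/(t**3 + 4*t**2 - 25*t - 100)) dt by partial fractions, (-5*t**2 - 10*t + 85)/(t**3 + 4*t**2 - 25*t - 100) = 1/(t + 5) - 5/(t + 4) - 1/(t - 5): now ∫(-1/(t - 5)) dt + ∫(-5/(t + 4)) dt + ∫(1/(t + 5)) dt.
Step 2. Evaluate the standard form [assuming t > -5]: now log(t + 5) + ∫(-1/(t - 5)) dt + ∫(-5/(t + 4)) dt.
Step 3. Evaluate the standard form [assuming t > 5]: now -log(t - 5) + log(t + 5) + ∫(-5/(t + 4)) dt.
Step 4. Evaluate the standard form [assuming t > -4]: now -log(t - 5) - 5*log(t + 4) + log(t + 5).
Answer: -log(t - 5) - 5*log(t + 4) + log(t + 5).


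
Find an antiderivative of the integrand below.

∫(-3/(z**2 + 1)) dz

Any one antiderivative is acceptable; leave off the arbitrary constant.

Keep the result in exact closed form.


Answer: -3*atan(z).


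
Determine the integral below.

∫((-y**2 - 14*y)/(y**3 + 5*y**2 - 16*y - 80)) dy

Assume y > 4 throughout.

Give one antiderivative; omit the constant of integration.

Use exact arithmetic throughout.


Answer: -log(y - 4) - 5*log(y + 4) + 5*log(y + 5).


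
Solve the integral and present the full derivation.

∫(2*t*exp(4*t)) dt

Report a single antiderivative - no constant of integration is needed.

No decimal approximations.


Step 1. Integrate ∫(2*t*exp(4*t)) dt by parts with u = t, dv = (2*exp(4*t)) dt, so v = exp(4*t)/2: now t*exp(4*t)/2 + ∫(-exp(4*t)/2) dt.
Step 2. Evaluate the standard form: now t*exp(4*t)/2 - exp(4*t)/8.
Answer: t*exp(4*t)/2 - exp(4*t)/8.


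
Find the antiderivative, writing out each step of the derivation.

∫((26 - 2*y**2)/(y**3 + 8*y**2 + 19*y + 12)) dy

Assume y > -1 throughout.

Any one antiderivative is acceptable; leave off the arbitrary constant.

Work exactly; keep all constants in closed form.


Step 1. Decompose ∫((26 - 2*y**2)/(y**3 + 8*y**2 + 19*y + 12)) dy by partial fractions, (26 - 2*y**2)/(y**3 + 8*y**2 + 19*y + 12) = -2/(y + 4) - 4/(y + 3) + 4/(y + 1): now ∫(4/(y + 1)) dy + ∫(-4/(y + 3)) dy + ∫(-2/(y + 4)) dy.
Step 2. Evaluate the standard form [assuming y > -4]: now -2*log(y + 4) + ∫(4/(y + 1)) dy + ∫(-4/(y + 3)) dy.
Step 3. Evaluate the standard form [assuming y > -3]: now -4*log(y + 3) - 2*log(y + 4) + ∫(4/(y + 1)) dy.
Step 4. Evaluate the standard form [assuming y > -1]: now 4*log(y + 1) - 4*log(y + 3) - 2*log(y + 4).
Answer: 4*log(y + 1) - 4*log(y + 3) - 2*log(y + 4).


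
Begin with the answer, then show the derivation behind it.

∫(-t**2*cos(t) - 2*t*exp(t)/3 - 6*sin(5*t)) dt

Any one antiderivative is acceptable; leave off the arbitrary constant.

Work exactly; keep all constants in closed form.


The answer is -t**2*sin(t) - 2*t*exp(t)/3 - 2*t*cos(t) + 2*exp(t)/3 + 2*sin(t) + 6*cos(5*t)/5.
Step 1. Rewrite: now ∫(-2*t*exp(t)/3) dt + ∫(-t**2*cos(t)) dt + ∫(-6*sin(5*t)) dt.
Step 2. Evaluate the standard form: now 6*cos(5*t)/5 + ∫(-2*t*exp(t)/3) dt + ∫(-t**2*cos(t)) dt.
Step 3. Integrate ∫(-2*t*exp(t)/3) dt by parts with u = t, dv = (-2*exp(t)/3) dt, so v = -2*exp(t)/3: now -2*t*exp(t)/3 + 6*cos(5*t)/5 + ∫(-t**2*cos(t)) dt + ∫(2*exp(t)/3) dt.
Step 4. Evaluate the standard form: now -2*t*exp(t)/3 + 2*exp(t)/3 + 6*cos(5*t)/5 + ∫(-t**2*cos(t)) dt.
Step 5. Integrate ∫(-t**2*cos(t)) dt by parts with u = t**2, dv = (-cos(t)) dt, so v = -sin(t): now -t**2*sin(t) - 2*t*exp(t)/3 + 2*exp(t)/3 + 6*cos(5*t)/5 + ∫(2*t*sin(t)) dt.
Step 6. Integrate ∫(2*t*sin(t)) dt by parts with u = t, dv = (2*sin(t)) dt, so v = -2*cos(t): now -t**2*sin(t) - 2*t*exp(t)/3 - 2*t*cos(t) + 2*exp(t)/3 + 6*cos(5*t)/5 + ∫(2*cos(t)) dt.
Step 7. Evaluate the standard form: now -t**2*sin(t) - 2*t*exp(t)/3 - 2*t*cos(t) + 2*exp(t)/3 + 2*sin(t) + 6*cos(5*t)/5.
Answer: -t**2*sin(t) - 2*t*exp(t)/3 - 2*t*cos(t) + 2*exp(t)/3 + 2*sin(t) + 6*cos(5*t)/5.


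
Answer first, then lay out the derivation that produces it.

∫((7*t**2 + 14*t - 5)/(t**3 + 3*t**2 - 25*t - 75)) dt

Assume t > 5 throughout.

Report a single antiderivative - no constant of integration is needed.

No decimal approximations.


The answer is 3*log(t - 5) - log(t + 3) + 5*log(t + 5).
Step 1. Decompose ∫((7*t**2 + 14*t - 5)/(t**3 + 3*t**2 - 25*t - 75)) dt by partial fractions, (7*t**2 + 14*t - 5)/(t**3 + 3*t**2 - 25*t - 75) = 5/(t + 5) - 1/(t + 3) + 3/(t - 5): now ∫(3/(t - 5)) dt + ∫(-1/(t + 3)) dt + ∫(5/(t + 5)) dt.
Step 2. Evaluate the standard form [assuming t > -5]: now 5*log(t + 5) + ∫(3/(t - 5)) dt + ∫(-1/(t + 3)) dt.
Step 3. Evaluate the standard form [assuming t > -3]: now -log(t + 3) + 5*log(t + 5) + ∫(3/(t - 5)) dt.
Step 4. Evaluate the standard form [assuming t > 5]: now 3*log(t - 5) - log(t + 3) + 5*log(t + 5).
Answer: 3*log(t - 5) - log(t + 3) + 5*log(t + 5).


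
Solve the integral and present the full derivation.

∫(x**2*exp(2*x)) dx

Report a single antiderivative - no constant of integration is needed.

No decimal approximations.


Step 1. Integrate ∫(x**2*exp(2*x)) dx by parts with u = x**2, dv = (exp(2*x)) dx, so v = exp(2*x)/2: now x**2*exp(2*x)/2 + ∫(-x*exp(2*x)) dx.
Step 2. Integrate ∫(-x*exp(2*x)) dx by parts with u = x, dv = (-exp(2*x)) dx, so v = -exp(2*x)/2: now x**2*exp(2*x)/2 - x*exp(2*x)/2 + ∫(exp(2*x)/2) dx.
Step 3. Evaluate the standard form: now x**2*exp(2*x)/2 - x*exp(2*x)/2 + exp(2*x)/4.
Answer: x**2*exp(2*x)/2 - x*exp(2*x)/2 + exp(2*x)/4.


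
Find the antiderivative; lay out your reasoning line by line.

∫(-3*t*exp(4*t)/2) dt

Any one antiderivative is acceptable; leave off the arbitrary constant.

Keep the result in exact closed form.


Step 1. Integrate ∫(-3*t*exp(4*t)/2) dt by parts with u = t, dv = (-3*exp(4*t)/2) dt, so v = -3*exp(4*t)/8: now -3*t*exp(4*t)/8 + ∫(3*exp(4*t)/8) dt.
Step 2. Evaluate the standard form: now -3*t*exp(4*t)/8 + 3*exp(4*t)/32.
Answer: -3*t*exp(4*t)/8 + 3*exp(4*t)/32.


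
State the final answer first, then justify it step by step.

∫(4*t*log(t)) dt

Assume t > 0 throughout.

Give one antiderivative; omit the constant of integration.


The answer is 2*t**2*log(t) - t**2.
Step 1. Integrate ∫(4*t*log(t)) dt by parts with u = log(t), dv = (4*t) dt, so v = 2*t**2 [assuming t > 0]: now 2*t**2*log(t) + ∫(-2*t) dt.
Step 2. Evaluate the standard form: now 2*t**2*log(t) - t**2.
Answer: 2*t**2*log(t) - t**2.


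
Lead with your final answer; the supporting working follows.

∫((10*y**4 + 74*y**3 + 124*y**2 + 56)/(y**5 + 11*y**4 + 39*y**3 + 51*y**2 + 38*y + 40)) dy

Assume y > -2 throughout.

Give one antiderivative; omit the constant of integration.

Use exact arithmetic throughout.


The answer is 4*log(y + 2) + 4*log(y + 4) + 2*log(y + 5) - 2*atan(y).
Step 1. Decompose ∫((10*y**4 + 74*y**3 + 124*y**2 + 56)/(y**5 + 11*y**4 + 39*y**3 + 51*y**2 + 38*y + 40)) dy by partial fractions, (10*y**4 + 74*y**3 + 124*y**2 + 56)/(y**5 + 11*y**4 + 39*y**3 + 51*y**2 + 38*y + 40) = -2/(y**2 + 1) + 2/(y + 5) + 4/(y + 4) + 4/(y + 2): now ∫(4/(y + 2)) dy + ∫(4/(y + 4)) dy + ∫(2/(y + 5)) dy + ∫(-2/(y**2 + 1)) dy.
Step 2. Evaluate the standard form [assuming y > -4]: now 4*log(y + 4) + ∫(4/(y + 2)) dy + ∫(2/(y + 5)) dy + ∫(-2/(y**2 + 1)) dy.
Step 3. Evaluate the standard form [assuming y > -5]: now 4*log(y + 4) + 2*log(y + 5) + ∫(4/(y + 2)) dy + ∫(-2/(y**2 + 1)) dy.
Step 4. Evaluate the standard form [assuming y > -2]: now 4*log(y + 2) + 4*log(y + 4) + 2*log(y + 5) + ∫(-2/(y**2 + 1)) dy.
Step 5. Evaluate the standard form: now 4*log(y + 2) + 4*log(y + 4) + 2*log(y + 5) - 2*atan(y).
Answer: 4*log(y + 2) + 4*log(y + 4) + 2*log(y + 5) - 2*atan(y).


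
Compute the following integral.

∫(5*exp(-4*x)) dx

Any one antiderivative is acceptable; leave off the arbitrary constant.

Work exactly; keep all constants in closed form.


Answer: -5*exp(-4*x)/4.


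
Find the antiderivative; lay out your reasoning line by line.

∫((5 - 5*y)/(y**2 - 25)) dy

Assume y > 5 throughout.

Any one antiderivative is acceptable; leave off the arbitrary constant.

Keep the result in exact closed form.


Step 1. Decompose ∫((5 - 5*y)/(y**2 - 25)) dy by partial fractions, (5 - 5*y)/(y**2 - 25) = -3/(y + 5) - 2/(y - 5): now ∫(-2/(y - 5)) dy + ∫(-3/(y + 5)) dy.
Step 2. Evaluate the standard form [assuming y > -5]: now -3*log(y + 5) + ∫(-2/(y - 5)) dy.
Step 3. Evaluate the standard form [assuming y > 5]: now -2*log(y - 5) - 3*log(y + 5).
Answer: -2*log(y - 5) - 3*log(y + 5).


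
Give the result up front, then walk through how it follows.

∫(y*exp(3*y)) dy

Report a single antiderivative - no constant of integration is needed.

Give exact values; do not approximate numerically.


The answer is y*exp(3*y)/3 - exp(3*y)/9.
Step 1. Integrate ∫(y*exp(3*y)) dy by parts with u = y, dv = (exp(3*y)) dy, so v = exp(3*y)/3: now y*exp(3*y)/3 + ∫(-exp(3*y)/3) dy.
Step 2. Evaluate the standard form: now y*exp(3*y)/3 - exp(3*y)/9.
Answer: y*exp(3*y)/3 - exp(3*y)/9.


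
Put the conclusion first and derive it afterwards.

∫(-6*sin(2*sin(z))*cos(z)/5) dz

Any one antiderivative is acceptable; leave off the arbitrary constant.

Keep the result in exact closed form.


The answer is 3*cos(2*sin(z))/5.
Step 1. Substitute u = sin(z), turning ∫(-6*sin(2*sin(z))*cos(z)/5) dz into ∫(-6*sin(2*u)/5) du: now ∫(-6*sin(2*u)/5) du.
Step 2. Evaluate the standard form: now 3*cos(2*u)/5.
Step 3. Substitute back u = sin(z): now 3*cos(2*sin(z))/5.
Answer: 3*cos(2*sin(z))/5.


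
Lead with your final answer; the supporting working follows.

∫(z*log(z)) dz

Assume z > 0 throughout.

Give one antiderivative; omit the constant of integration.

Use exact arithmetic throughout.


The answer is z**2*log(z)/2 - z**2/4.
Step 1. Integrate ∫(z*log(z)) dz by parts with u = log(z), dv = (z) dz, so v = z**2/2 [assuming z > 0]: now z**2*log(z)/2 + ∫(-z/2) dz.
Step 2. Evaluate the standard form: now z**2*log(z)/2 - z**2/4.
Answer: z**2*log(z)/2 - z**2/4.


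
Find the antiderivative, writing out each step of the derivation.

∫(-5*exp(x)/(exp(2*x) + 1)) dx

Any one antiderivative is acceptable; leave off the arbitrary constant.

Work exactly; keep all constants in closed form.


Step 1. Substitute u = exp(x), turning ∫(-5*exp(x)/(exp(2*x) + 1)) dx into ∫(-5/(u**2 + 1)) du: now ∫(-5/(u**2 + 1)) du.
Step 2. Evaluate the standard form: now -5*atan(u).
Step 3. Substitute back u = exp(x): now -5*atan(exp(x)).
Answer: -5*atan(exp(x)).


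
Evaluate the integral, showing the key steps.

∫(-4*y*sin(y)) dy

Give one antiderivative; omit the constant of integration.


Step 1. Integrate ∫(-4*y*sin(y)) dy by parts with u = y, dv = (-4*sin(y)) dy, so v = 4*cos(y): now 4*y*cos(y) + ∫(-4*cos(y)) dy.
Step 2. Evaluate the standard form: now 4*y*cos(y) - 4*sin(y).
Answer: 4*y*cos(y) - 4*sin(y).


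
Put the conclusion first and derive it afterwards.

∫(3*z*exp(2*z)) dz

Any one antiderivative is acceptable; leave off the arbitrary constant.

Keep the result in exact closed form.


The answer is 3*z*exp(2*z)/2 - 3*exp(2*z)/4.
Step 1. Integrate ∫(3*z*exp(2*z)) dz by parts with u = z, dv = (3*exp(2*z)) dz, so v = 3*exp(2*z)/2: now 3*z*exp(2*z)/2 + ∫(-3*exp(2*z)/2) dz.
Step 2. Evaluate the standard form: now 3*z*exp(2*z)/2 - 3*exp(2*z)/4.
Answer: 3*z*exp(2*z)/2 - 3*exp(2*z)/4.


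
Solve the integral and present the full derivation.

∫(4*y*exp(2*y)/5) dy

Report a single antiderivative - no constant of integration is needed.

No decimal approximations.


Step 1. Integrate ∫(4*y*exp(2*y)/5) dy by parts with u = y, dv = (4*exp(2*y)/5) dy, so v = 2*exp(2*y)/5: now 2*y*exp(2*y)/5 + ∫(-2*exp(2*y)/5) dy.
Step 2. Evaluate the standard form: now 2*y*exp(2*y)/5 - exp(2*y)/5.
Answer: 2*y*exp(2*y)/5 - exp(2*y)/5.


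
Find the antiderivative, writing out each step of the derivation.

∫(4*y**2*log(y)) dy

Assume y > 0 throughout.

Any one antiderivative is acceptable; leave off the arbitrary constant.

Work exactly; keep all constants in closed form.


Step 1. Integrate ∫(4*y**2*log(y)) dy by parts with u = log(y), dv = (4*y**2) dy, so v = 4*y**3/3 [assuming y > 0]: now 4*y**3*log(y)/3 + ∫(-4*y**2/3) dy.
Step 2. Evaluate the standard form: now 4*y**3*log(y)/3 - 4*y**3/9.
Answer: 4*y**3*log(y)/3 - 4*y**3/9.
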